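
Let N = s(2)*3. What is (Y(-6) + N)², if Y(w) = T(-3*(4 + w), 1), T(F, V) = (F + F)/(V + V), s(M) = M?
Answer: 144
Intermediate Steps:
T(F, V) = F/V (T(F, V) = (2*F)/((2*V)) = (2*F)*(1/(2*V)) = F/V)
Y(w) = -12 - 3*w (Y(w) = -3*(4 + w)/1 = (-12 - 3*w)*1 = -12 - 3*w)
N = 6 (N = 2*3 = 6)
(Y(-6) + N)² = ((-12 - 3*(-6)) + 6)² = ((-12 + 18) + 6)² = (6 + 6)² = 12² = 144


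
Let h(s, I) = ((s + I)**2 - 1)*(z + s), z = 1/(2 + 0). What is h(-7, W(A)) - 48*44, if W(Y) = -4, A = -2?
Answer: -2892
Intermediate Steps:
z = 1/2 ≈ 0.50000
h(s, I) = (1/2 + s)*(-1 + (I + s)**2) (h(s, I) = ((s + I)**2 - 1)*(1/2 + s) = ((I + s)**2 - 1)*(1/2 + s) = (-1 + (I + s)**2)*(1/2 + s) = (1/2 + s)*(-1 + (I + s)**2))
h(-7, W(A)) - 48*44 = (-1/2 + (-4 - 7)**2/2 - 1*(-7) - 7*(-4 - 7)**2) - 48*44 = (-1/2 + (1/2)*(-11)**2 + 7 - 7*(-11)**2) - 2112 = (-1/2 + (1/2)*121 + 7 - 7*121) - 2112 = (-1/2 + 121/2 + 7 - 847) - 2112 = -780 - 2112 = -2892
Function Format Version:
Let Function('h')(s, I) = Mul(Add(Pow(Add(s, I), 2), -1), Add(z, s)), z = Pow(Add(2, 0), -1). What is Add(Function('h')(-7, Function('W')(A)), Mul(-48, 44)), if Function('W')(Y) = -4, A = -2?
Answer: -2892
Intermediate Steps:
z = Rational(1, 2) (z = Pow(2, -1) = Rational(1, 2) ≈ 0.50000)
Function('h')(s, I) = Mul(Add(Rational(1, 2), s), Add(-1, Pow(Add(I, s), 2))) (Function('h')(s, I) = Mul(Add(Pow(Add(s, I), 2), -1), Add(Rational(1, 2), s)) = Mul(Add(Pow(Add(I, s), 2), -1), Add(Rational(1, 2), s)) = Mul(Add(-1, Pow(Add(I, s), 2)), Add(Rational(1, 2), s)) = Mul(Add(Rational(1, 2), s), Add(-1, Pow(Add(I, s), 2))))
Add(Function('h')(-7, Function('W')(A)), Mul(-48, 44)) = Add(Add(Rational(-1, 2), Mul(Rational(1, 2), Pow(Add(-4, -7), 2)), Mul(-1, -7), Mul(-7, Pow(Add(-4, -7), 2))), Mul(-48, 44)) = Add(Add(Rational(-1, 2), Mul(Rational(1, 2), Pow(-11, 2)), 7, Mul(-7, Pow(-11, 2))), -2112) = Add(Add(Rational(-1, 2), Mul(Rational(1, 2), 121), 7, Mul(-7, 121)), -2112) = Add(Add(Rational(-1, 2), Rational(121, 2), 7, -847), -2112) = Add(-780, -2112) = -2892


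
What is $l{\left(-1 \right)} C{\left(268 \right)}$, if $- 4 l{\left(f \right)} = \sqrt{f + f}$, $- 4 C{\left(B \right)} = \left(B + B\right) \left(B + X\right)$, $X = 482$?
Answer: $25125 i \sqrt{2} \approx 35532.0 i$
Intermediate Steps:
$C{\left(B \right)} = - \frac{B \left(482 + B\right)}{2}$ ($C{\left(B \right)} = - \frac{\left(B + B\right) \left(B + 482\right)}{4} = - \frac{2 B \left(482 + B\right)}{4} = - \frac{B \left(482 + B\right)}{2}$)
$l{\left(f \right)} = - \frac{\sqrt{2} \sqrt{f}}{4}$ ($l{\left(f \right)} = - \frac{\sqrt{f + f}}{4} = - \frac{\sqrt{2 f}}{4} = - \frac{\sqrt{2} \sqrt{f}}{4}$)
$l{\left(-1 \right)} C{\left(268 \right)} = - \frac{\sqrt{2} \sqrt{-1}}{4} \left(\left(- \frac{1}{2}\right) 268 \left(482 + 268\right)\right) = - \frac{\sqrt{2} i}{4} \left(\left(- \frac{1}{2}\right) 268 \cdot 750\right) = - \frac{i \sqrt{2}}{4} \left(-100500\right) = 25125 i \sqrt{2}$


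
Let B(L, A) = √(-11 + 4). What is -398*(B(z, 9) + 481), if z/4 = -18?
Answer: -191438 - 398*I*√7 ≈ -1.9144e+5 - 1053.0*I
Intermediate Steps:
z = -72 (z = 4*(-18) = -72)
B(L, A) = I*√7 (B(L, A) = √(-7) = I*√7)
-398*(B(z, 9) + 481) = -398*(I*√7 + 481) = -398*(481 + I*√7) = -191438 - 398*I*√7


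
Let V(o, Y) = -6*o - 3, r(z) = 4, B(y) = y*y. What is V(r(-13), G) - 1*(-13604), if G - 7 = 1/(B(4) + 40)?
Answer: 13577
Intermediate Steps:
B(y) = y**2
G = 393/56 (G = 7 + 1/(4**2 + 40) = 7 + 1/(16 + 40) = 7 + 1/56 = 393/56 ≈ 7.0179)
V(o, Y) = -3 - 6*o
V(r(-13), G) - 1*(-13604) = (-3 - 6*4) - 1*(-13604) = (-3 - 24) + 13604 = -27 + 13604 = 13577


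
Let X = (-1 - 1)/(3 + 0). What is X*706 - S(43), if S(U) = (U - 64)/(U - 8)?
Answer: -7051/15 ≈ -470.07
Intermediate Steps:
S(U) = (-64 + U)/(-8 + U)
X = -⅔ (X = -2/3 = -2*⅓ = -⅔ ≈ -0.66667)
X*706 - S(43) = -⅔*706 - (-64 + 43)/(-8 + 43) = -1412/3 - (-21)/35 = -1412/3 - 1*(-⅗) = -1412/3 + ⅗ = -7051/15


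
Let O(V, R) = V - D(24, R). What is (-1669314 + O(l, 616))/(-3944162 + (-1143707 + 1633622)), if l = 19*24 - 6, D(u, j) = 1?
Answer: 1668865/3454247 ≈ 0.48313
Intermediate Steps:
l = 450 (l = 456 - 6 = 450)
O(V, R) = -1 + V (O(V, R) = V - 1*1 = V - 1 = -1 + V)
(-1669314 + O(l, 616))/(-3944162 + (-1143707 + 1633622)) = (-1669314 + (-1 + 450))/(-3944162 + (-1143707 + 1633622)) = (-1669314 + 449)/(-3944162 + 489915) = -1668865/(-3454247) = -1668865*(-1/3454247) = 1668865/3454247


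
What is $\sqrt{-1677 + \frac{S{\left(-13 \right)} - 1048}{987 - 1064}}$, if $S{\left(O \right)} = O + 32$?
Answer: $\frac{10 i \sqrt{2013}}{11} \approx 40.788 i$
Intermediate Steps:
$S{\left(O \right)} = 32 + O$
$\sqrt{-1677 + \frac{S{\left(-13 \right)} - 1048}{987 - 1064}} = \sqrt{-1677 + \frac{\left(32 - 13\right) - 1048}{987 - 1064}} = \sqrt{-1677 + \frac{19 - 1048}{-77}} = \sqrt{-1677 - - \frac{147}{11}} = \sqrt{-1677 + \frac{147}{11}} = \sqrt{- \frac{18300}{11}} = \frac{10 i \sqrt{2013}}{11}$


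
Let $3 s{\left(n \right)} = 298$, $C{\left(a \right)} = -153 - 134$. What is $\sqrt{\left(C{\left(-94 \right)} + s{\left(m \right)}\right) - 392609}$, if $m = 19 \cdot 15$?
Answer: $\frac{i \sqrt{3535170}}{3} \approx 626.74 i$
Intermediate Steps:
$C{\left(a \right)} = -287$
$m = 285$
$s{\left(n \right)} = \frac{298}{3}$ ($s{\left(n \right)} = \frac{1}{3} \cdot 298 = \frac{298}{3}$)
$\sqrt{\left(C{\left(-94 \right)} + s{\left(m \right)}\right) - 392609} = \sqrt{\left(-287 + \frac{298}{3}\right) - 392609} = \sqrt{- \frac{563}{3} - 392609} = \sqrt{- \frac{1178390}{3}} = \frac{i \sqrt{3535170}}{3}$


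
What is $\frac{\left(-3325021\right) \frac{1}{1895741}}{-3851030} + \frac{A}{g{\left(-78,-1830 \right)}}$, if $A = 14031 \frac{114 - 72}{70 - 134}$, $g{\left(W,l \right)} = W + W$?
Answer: $\frac{358519330732447927}{6074062145407360} \approx 59.025$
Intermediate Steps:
$g{\left(W,l \right)} = 2 W$
$A = - \frac{294651}{32}$ ($A = 14031 \frac{42}{-64} = 14031 \cdot 42 \left(- \frac{1}{64}\right) = 14031 \left(- \frac{21}{32}\right) = - \frac{294651}{32} \approx -9207.8$)
$\frac{\left(-3325021\right) \frac{1}{1895741}}{-3851030} + \frac{A}{g{\left(-78,-1830 \right)}} = \frac{\left(-3325021\right) \frac{1}{1895741}}{-3851030} - \frac{294651}{32 \cdot 2 \left(-78\right)} = \left(-3325021\right) \frac{1}{1895741} \left(- \frac{1}{3851030}\right) - \frac{294651}{32 \left(-156\right)} = \left(- \frac{3325021}{1895741}\right) \left(- \frac{1}{3851030}\right) - - \frac{98217}{1664} = \frac{3325021}{7300555463230} + \frac{98217}{1664} = \frac{358519330732447927}{6074062145407360}$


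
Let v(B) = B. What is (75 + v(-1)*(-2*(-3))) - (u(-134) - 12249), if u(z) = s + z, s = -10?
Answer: 12462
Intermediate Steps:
u(z) = -10 + z
(75 + v(-1)*(-2*(-3))) - (u(-134) - 12249) = (75 - (-2)*(-3)) - ((-10 - 134) - 12249) = (75 - 1*6) - (-144 - 12249) = (75 - 6) - 1*(-12393) = 69 + 12393 = 12462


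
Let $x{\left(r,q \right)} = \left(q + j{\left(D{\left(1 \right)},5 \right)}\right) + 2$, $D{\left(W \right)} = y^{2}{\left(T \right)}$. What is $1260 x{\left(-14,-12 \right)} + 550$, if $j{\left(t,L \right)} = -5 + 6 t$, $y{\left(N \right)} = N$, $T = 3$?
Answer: $49690$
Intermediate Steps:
$D{\left(W \right)} = 9$ ($D{\left(W \right)} = 3^{2} = 9$)
$x{\left(r,q \right)} = 51 + q$ ($x{\left(r,q \right)} = \left(q + \left(-5 + 6 \cdot 9\right)\right) + 2 = \left(q + \left(-5 + 54\right)\right) + 2 = \left(q + 49\right) + 2 = \left(49 + q\right) + 2 = 51 + q$)
$1260 x{\left(-14,-12 \right)} + 550 = 1260 \left(51 - 12\right) + 550 = 1260 \cdot 39 + 550 = 49140 + 550 = 49690$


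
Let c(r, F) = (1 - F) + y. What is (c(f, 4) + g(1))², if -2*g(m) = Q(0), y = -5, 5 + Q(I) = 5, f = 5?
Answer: 64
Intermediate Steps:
Q(I) = 0 (Q(I) = -5 + 5 = 0)
c(r, F) = -4 - F (c(r, F) = (1 - F) - 5 = -4 - F)
g(m) = 0 (g(m) = -½*0 = 0)
(c(f, 4) + g(1))² = ((-4 - 1*4) + 0)² = ((-4 - 4) + 0)² = (-8 + 0)² = (-8)² = 64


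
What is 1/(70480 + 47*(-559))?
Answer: 1/44207 ≈ 2.2621e-5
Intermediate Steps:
1/(70480 + 47*(-559)) = 1/(70480 - 26273) = 1/44207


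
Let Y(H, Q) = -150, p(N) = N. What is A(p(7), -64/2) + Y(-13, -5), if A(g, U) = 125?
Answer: -25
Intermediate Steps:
A(p(7), -64/2) + Y(-13, -5) = 125 - 150 = -25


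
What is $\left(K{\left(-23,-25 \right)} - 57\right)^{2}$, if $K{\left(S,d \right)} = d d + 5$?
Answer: $328329$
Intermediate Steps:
$K{\left(S,d \right)} = 5 + d^{2}$ ($K{\left(S,d \right)} = d^{2} + 5 = 5 + d^{2}$)
$\left(K{\left(-23,-25 \right)} - 57\right)^{2} = \left(\left(5 + \left(-25\right)^{2}\right) - 57\right)^{2} = \left(\left(5 + 625\right) - 57\right)^{2} = \left(630 - 57\right)^{2} = 573^{2} = 328329$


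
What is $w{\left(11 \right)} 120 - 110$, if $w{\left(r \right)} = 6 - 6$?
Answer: $-110$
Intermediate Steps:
$w{\left(r \right)} = 0$
$w{\left(11 \right)} 120 - 110 = 0 \cdot 120 - 110 = 0 - 110 = -110$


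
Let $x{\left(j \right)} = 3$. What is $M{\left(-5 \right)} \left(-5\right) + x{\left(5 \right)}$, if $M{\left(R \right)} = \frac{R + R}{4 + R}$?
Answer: $-47$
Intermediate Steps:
$M{\left(R \right)} = \frac{2 R}{4 + R}$
$M{\left(-5 \right)} \left(-5\right) + x{\left(5 \right)} = 2 \left(-5\right) \frac{1}{4 - 5} \left(-5\right) + 3 = 2 \left(-5\right) \frac{1}{-1} \left(-5\right) + 3 = 2 \left(-5\right) \left(-1\right) \left(-5\right) + 3 = 10 \left(-5\right) + 3 = -50 + 3 = -47$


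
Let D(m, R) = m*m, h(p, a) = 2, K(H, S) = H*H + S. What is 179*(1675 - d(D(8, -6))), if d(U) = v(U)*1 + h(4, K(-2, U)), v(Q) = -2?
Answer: 299825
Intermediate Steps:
K(H, S) = S + H**2 (K(H, S) = H**2 + S = S + H**2)
D(m, R) = m**2
d(U) = 0 (d(U) = -2*1 + 2 = -2 + 2 = 0)
179*(1675 - d(D(8, -6))) = 179*(1675 - 1*0) = 179*(1675 + 0) = 179*1675 = 299825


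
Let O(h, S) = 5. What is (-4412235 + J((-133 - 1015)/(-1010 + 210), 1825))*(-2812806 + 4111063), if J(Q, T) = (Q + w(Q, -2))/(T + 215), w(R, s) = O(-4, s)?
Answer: -779037235960767747/136000 ≈ -5.7282e+12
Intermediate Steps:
w(R, s) = 5
J(Q, T) = (5 + Q)/(215 + T) (J(Q, T) = (Q + 5)/(T + 215) = (5 + Q)/(215 + T))
(-4412235 + J((-133 - 1015)/(-1010 + 210), 1825))*(-2812806 + 4111063) = (-4412235 + (5 + (-133 - 1015)/(-1010 + 210))/(215 + 1825))*(-2812806 + 4111063) = (-4412235 + (5 - 1148/(-800))/2040)*1298257 = (-4412235 + (5 - 1148*(-1/800))/2040)*1298257 = (-4412235 + (5 + 287/200)/2040)*1298257 = (-4412235 + (1/2040)*(1287/200))*1298257 = (-4412235 + 429/136000)*1298257 = -600063959571/136000*1298257 = -779037235960767747/136000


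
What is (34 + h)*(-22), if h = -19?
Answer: -330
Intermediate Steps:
(34 + h)*(-22) = (34 - 19)*(-22) = 15*(-22) = -330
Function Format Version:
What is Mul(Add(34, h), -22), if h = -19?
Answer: -330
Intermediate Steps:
Mul(Add(34, h), -22) = Mul(Add(34, -19), -22) = Mul(15, -22) = -330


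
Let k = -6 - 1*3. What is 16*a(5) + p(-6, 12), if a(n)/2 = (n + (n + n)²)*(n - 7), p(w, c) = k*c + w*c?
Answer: -6900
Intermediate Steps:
k = -9 (k = -6 - 3 = -9)
p(w, c) = -9*c + c*w (p(w, c) = -9*c + w*c = -9*c + c*w)
a(n) = 2*(-7 + n)*(n + 4*n²) (a(n) = 2*((n + (n + n)²)*(n - 7)) = 2*((n + (2*n)²)*(-7 + n)) = 2*((n + 4*n²)*(-7 + n)) = 2*((-7 + n)*(n + 4*n²)) = 2*(-7 + n)*(n + 4*n²))
16*a(5) + p(-6, 12) = 16*(2*5*(-7 - 27*5 + 4*5²)) + 12*(-9 - 6) = 16*(2*5*(-7 - 135 + 4*25)) + 12*(-15) = 16*(2*5*(-7 - 135 + 100)) - 180 = 16*(2*5*(-42)) - 180 = 16*(-420) - 180 = -6720 - 180 = -6900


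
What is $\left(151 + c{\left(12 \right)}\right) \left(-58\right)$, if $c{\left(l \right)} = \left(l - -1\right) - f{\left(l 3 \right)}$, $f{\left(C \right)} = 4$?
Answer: $-9280$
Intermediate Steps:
$c{\left(l \right)} = -3 + l$ ($c{\left(l \right)} = \left(l - -1\right) - 4 = \left(l + 1\right) - 4 = \left(1 + l\right) - 4 = -3 + l$)
$\left(151 + c{\left(12 \right)}\right) \left(-58\right) = \left(151 + \left(-3 + 12\right)\right) \left(-58\right) = \left(151 + 9\right) \left(-58\right) = 160 \left(-58\right) = -9280$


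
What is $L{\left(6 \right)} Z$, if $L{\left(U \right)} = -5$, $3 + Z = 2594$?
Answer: $-12955$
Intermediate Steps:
$Z = 2591$ ($Z = -3 + 2594 = 2591$)
$L{\left(6 \right)} Z = \left(-5\right) 2591 = -12955$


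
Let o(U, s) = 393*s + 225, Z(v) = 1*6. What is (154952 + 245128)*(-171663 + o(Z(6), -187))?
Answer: -97991194320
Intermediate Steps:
Z(v) = 6
o(U, s) = 225 + 393*s
(154952 + 245128)*(-171663 + o(Z(6), -187)) = (154952 + 245128)*(-171663 + (225 + 393*(-187))) = 400080*(-171663 + (225 - 73491)) = 400080*(-171663 - 73266) = 400080*(-244929) = -97991194320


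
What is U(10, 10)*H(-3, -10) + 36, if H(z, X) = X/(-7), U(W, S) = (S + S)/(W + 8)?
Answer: 2368/63 ≈ 37.587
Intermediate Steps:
U(W, S) = 2*S/(8 + W) (U(W, S) = (2*S)/(8 + W) = 2*S/(8 + W))
H(z, X) = -X/7 (H(z, X) = X*(-1/7) = -X/7)
U(10, 10)*H(-3, -10) + 36 = (2*10/(8 + 10))*(-1/7*(-10)) + 36 = (2*10/18)*(10/7) + 36 = (2*10*(1/18))*(10/7) + 36 = (10/9)*(10/7) + 36 = 100/63 + 36 = 2368/63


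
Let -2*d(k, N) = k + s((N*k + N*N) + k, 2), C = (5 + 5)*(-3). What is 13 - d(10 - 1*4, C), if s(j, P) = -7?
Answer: 25/2 ≈ 12.500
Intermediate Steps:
C = -30 (C = 10*(-3) = -30)
d(k, N) = 7/2 - k/2 (d(k, N) = -(k - 7)/2 = -(-7 + k)/2 = 7/2 - k/2)
13 - d(10 - 1*4, C) = 13 - (7/2 - (10 - 1*4)/2) = 13 - (7/2 - (10 - 4)/2) = 13 - (7/2 - ½*6) = 13 - (7/2 - 3) = 13 - 1*½ = 13 - ½ = 25/2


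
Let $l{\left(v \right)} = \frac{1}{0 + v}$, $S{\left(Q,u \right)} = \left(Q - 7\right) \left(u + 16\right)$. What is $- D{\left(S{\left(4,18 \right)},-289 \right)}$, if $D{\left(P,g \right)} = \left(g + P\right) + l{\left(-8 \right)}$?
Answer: $\frac{3129}{8} \approx 391.13$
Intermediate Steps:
$S{\left(Q,u \right)} = \left(-7 + Q\right) \left(16 + u\right)$
$l{\left(v \right)} = \frac{1}{v}$
$D{\left(P,g \right)} = - \frac{1}{8} + P + g$ ($D{\left(P,g \right)} = \left(g + P\right) + \frac{1}{-8} = \left(P + g\right) - \frac{1}{8} = - \frac{1}{8} + P + g$)
$- D{\left(S{\left(4,18 \right)},-289 \right)} = - (- \frac{1}{8} + \left(-112 - 126 + 16 \cdot 4 + 4 \cdot 18\right) - 289) = - (- \frac{1}{8} + \left(-112 - 126 + 64 + 72\right) - 289) = - (- \frac{1}{8} - 102 - 289) = \left(-1\right) \left(- \frac{3129}{8}\right) = \frac{3129}{8}$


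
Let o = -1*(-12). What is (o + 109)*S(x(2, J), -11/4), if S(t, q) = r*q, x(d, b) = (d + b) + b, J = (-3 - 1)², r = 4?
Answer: -1331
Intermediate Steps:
o = 12
J = 16 (J = (-4)² = 16)
x(d, b) = d + 2*b (x(d, b) = (b + d) + b = d + 2*b)
S(t, q) = 4*q
(o + 109)*S(x(2, J), -11/4) = (12 + 109)*(4*(-11/4)) = 121*(4*(-11*¼)) = 121*(4*(-11/4)) = 121*(-11) = -1331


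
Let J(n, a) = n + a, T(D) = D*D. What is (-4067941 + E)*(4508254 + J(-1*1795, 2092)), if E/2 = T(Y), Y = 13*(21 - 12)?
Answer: -18217084354213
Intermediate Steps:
Y = 117 (Y = 13*9 = 117)
T(D) = D²
J(n, a) = a + n
E = 27378 (E = 2*117² = 2*13689 = 27378)
(-4067941 + E)*(4508254 + J(-1*1795, 2092)) = (-4067941 + 27378)*(4508254 + (2092 - 1*1795)) = -4040563*(4508254 + (2092 - 1795)) = -4040563*(4508254 + 297) = -4040563*4508551 = -18217084354213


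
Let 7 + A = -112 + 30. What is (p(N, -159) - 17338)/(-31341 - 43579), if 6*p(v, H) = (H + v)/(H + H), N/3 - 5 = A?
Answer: 11026831/47649120 ≈ 0.23142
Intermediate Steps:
A = -89 (A = -7 + (-112 + 30) = -7 - 82 = -89)
N = -252 (N = 15 + 3*(-89) = 15 - 267 = -252)
p(v, H) = (H + v)/(12*H) (p(v, H) = ((H + v)/(H + H))/6 = ((H + v)/((2*H)))/6 = ((H + v)*(1/(2*H)))/6 = ((H + v)/(2*H))/6 = (H + v)/(12*H))
(p(N, -159) - 17338)/(-31341 - 43579) = ((1/12)*(-159 - 252)/(-159) - 17338)/(-31341 - 43579) = ((1/12)*(-1/159)*(-411) - 17338)/(-74920) = (137/636 - 17338)*(-1/74920) = -11026831/636*(-1/74920) = 11026831/47649120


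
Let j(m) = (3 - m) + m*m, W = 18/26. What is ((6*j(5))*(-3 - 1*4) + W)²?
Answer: 157477401/169 ≈ 9.3182e+5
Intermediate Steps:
W = 9/13 (W = 18*(1/26) = 9/13 ≈ 0.69231)
j(m) = 3 + m² - m (j(m) = (3 - m) + m² = 3 + m² - m)
((6*j(5))*(-3 - 1*4) + W)² = ((6*(3 + 5² - 1*5))*(-3 - 1*4) + 9/13)² = ((6*(3 + 25 - 5))*(-3 - 4) + 9/13)² = ((6*23)*(-7) + 9/13)² = (138*(-7) + 9/13)² = (-966 + 9/13)² = (-12549/13)² = 157477401/169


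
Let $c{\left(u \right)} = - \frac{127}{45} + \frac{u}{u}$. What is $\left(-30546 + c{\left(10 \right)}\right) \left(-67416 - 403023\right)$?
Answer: $\frac{71854434692}{5} \approx 1.4371 \cdot 10^{10}$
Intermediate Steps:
$c{\left(u \right)} = - \frac{82}{45}$ ($c{\left(u \right)} = \left(-127\right) \frac{1}{45} + 1 = - \frac{127}{45} + 1 = - \frac{82}{45}$)
$\left(-30546 + c{\left(10 \right)}\right) \left(-67416 - 403023\right) = \left(-30546 - \frac{82}{45}\right) \left(-67416 - 403023\right) = \left(- \frac{1374652}{45}\right) \left(-470439\right) = \frac{71854434692}{5}$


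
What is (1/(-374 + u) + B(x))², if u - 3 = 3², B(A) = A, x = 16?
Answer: 33535681/131044 ≈ 255.91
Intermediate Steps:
u = 12 (u = 3 + 3² = 3 + 9 = 12)
(1/(-374 + u) + B(x))² = (1/(-374 + 12) + 16)² = (1/(-362) + 16)² = (-1/362 + 16)² = (5791/362)² = 33535681/131044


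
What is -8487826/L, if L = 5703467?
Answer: -8487826/5703467 ≈ -1.4882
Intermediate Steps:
-8487826/L = -8487826/5703467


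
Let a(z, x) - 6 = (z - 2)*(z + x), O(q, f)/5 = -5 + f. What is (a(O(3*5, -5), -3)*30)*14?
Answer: 1160040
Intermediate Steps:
O(q, f) = -25 + 5*f (O(q, f) = 5*(-5 + f) = -25 + 5*f)
a(z, x) = 6 + (-2 + z)*(x + z) (a(z, x) = 6 + (z - 2)*(z + x) = 6 + (-2 + z)*(x + z))
(a(O(3*5, -5), -3)*30)*14 = ((6 + (-25 + 5*(-5))² - 2*(-3) - 2*(-25 + 5*(-5)) - 3*(-25 + 5*(-5)))*30)*14 = ((6 + (-25 - 25)² + 6 - 2*(-25 - 25) - 3*(-25 - 25))*30)*14 = ((6 + (-50)² + 6 - 2*(-50) - 3*(-50))*30)*14 = ((6 + 2500 + 6 + 100 + 150)*30)*14 = (2762*30)*14 = 82860*14 = 1160040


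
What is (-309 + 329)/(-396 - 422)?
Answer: -10/409 ≈ -0.024450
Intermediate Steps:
(-309 + 329)/(-396 - 422) = 20/(-818) = 20*(-1/818) = -10/409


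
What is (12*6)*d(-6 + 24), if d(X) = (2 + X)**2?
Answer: 28800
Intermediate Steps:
(12*6)*d(-6 + 24) = (12*6)*(2 + (-6 + 24))**2 = 72*(2 + 18)**2 = 72*20**2 = 72*400 = 28800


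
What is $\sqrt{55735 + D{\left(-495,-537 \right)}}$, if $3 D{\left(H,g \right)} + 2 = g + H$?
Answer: $\frac{\sqrt{498513}}{3} \approx 235.35$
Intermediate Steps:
$D{\left(H,g \right)} = - \frac{2}{3} + \frac{H}{3} + \frac{g}{3}$ ($D{\left(H,g \right)} = - \frac{2}{3} + \frac{g + H}{3} = - \frac{2}{3} + \frac{H + g}{3} = - \frac{2}{3} + \left(\frac{H}{3} + \frac{g}{3}\right) = - \frac{2}{3} + \frac{H}{3} + \frac{g}{3}$)
$\sqrt{55735 + D{\left(-495,-537 \right)}} = \sqrt{55735 + \left(- \frac{2}{3} + \frac{1}{3} \left(-495\right) + \frac{1}{3} \left(-537\right)\right)} = \sqrt{55735 - \frac{1034}{3}} = \sqrt{\frac{166171}{3}} = \frac{\sqrt{498513}}{3}$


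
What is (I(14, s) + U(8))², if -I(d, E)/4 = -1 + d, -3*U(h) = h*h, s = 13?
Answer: 48400/9 ≈ 5377.8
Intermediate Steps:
U(h) = -h²/3 (U(h) = -h*h/3 = -h²/3)
I(d, E) = 4 - 4*d (I(d, E) = -4*(-1 + d) = 4 - 4*d)
(I(14, s) + U(8))² = ((4 - 4*14) - ⅓*8²)² = ((4 - 56) - ⅓*64)² = (-52 - 64/3)² = (-220/3)² = 48400/9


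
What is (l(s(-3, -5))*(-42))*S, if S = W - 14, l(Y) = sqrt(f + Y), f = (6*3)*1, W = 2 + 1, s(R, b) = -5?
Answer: 462*sqrt(13) ≈ 1665.8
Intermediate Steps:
W = 3
f = 18 (f = 18*1 = 18)
l(Y) = sqrt(18 + Y)
S = -11 (S = 3 - 14 = -11)
(l(s(-3, -5))*(-42))*S = (sqrt(18 - 5)*(-42))*(-11) = (sqrt(13)*(-42))*(-11) = -42*sqrt(13)*(-11) = 462*sqrt(13)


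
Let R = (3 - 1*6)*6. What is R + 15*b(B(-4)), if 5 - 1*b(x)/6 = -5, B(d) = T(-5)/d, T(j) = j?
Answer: 882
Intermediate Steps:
R = -18 (R = (3 - 6)*6 = -3*6 = -18)
B(d) = -5/d
b(x) = 60 (b(x) = 30 - 6*(-5) = 30 + 30 = 60)
R + 15*b(B(-4)) = -18 + 15*60 = -18 + 900 = 882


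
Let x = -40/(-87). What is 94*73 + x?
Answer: 597034/87 ≈ 6862.5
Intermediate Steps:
x = 40/87 (x = -40*(-1/87) = 40/87 ≈ 0.45977)
94*73 + x = 94*73 + 40/87 = 6862 + 40/87 = 597034/87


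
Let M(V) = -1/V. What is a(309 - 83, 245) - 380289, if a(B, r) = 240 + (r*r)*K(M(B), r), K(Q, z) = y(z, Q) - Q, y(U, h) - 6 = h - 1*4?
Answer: -259999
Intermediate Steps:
y(U, h) = 2 + h (y(U, h) = 6 + (h - 1*4) = 6 + (h - 4) = 6 + (-4 + h) = 2 + h)
K(Q, z) = 2 (K(Q, z) = (2 + Q) - Q = 2)
a(B, r) = 240 + 2*r² (a(B, r) = 240 + (r*r)*2 = 240 + r²*2 = 240 + 2*r²)
a(309 - 83, 245) - 380289 = (240 + 2*245²) - 380289 = (240 + 2*60025) - 380289 = (240 + 120050) - 380289 = 120290 - 380289 = -259999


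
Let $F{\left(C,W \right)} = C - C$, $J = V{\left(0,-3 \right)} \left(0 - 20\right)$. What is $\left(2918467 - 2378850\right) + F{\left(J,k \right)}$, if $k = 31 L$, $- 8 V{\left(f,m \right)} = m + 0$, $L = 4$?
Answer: $539617$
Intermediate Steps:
$V{\left(f,m \right)} = - \frac{m}{8}$ ($V{\left(f,m \right)} = - \frac{m + 0}{8} = - \frac{m}{8}$)
$k = 124$ ($k = 31 \cdot 4 = 124$)
$J = - \frac{15}{2}$ ($J = \left(- \frac{1}{8}\right) \left(-3\right) \left(0 - 20\right) = \frac{3}{8} \left(-20\right) = - \frac{15}{2} \approx -7.5$)
$F{\left(C,W \right)} = 0$
$\left(2918467 - 2378850\right) + F{\left(J,k \right)} = \left(2918467 - 2378850\right) + 0 = 539617 + 0 = 539617$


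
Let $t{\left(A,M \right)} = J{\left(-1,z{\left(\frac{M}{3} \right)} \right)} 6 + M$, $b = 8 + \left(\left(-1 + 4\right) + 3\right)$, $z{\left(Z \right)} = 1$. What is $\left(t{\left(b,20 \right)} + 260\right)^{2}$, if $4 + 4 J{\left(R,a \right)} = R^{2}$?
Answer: $\frac{303601}{4} \approx 75900.0$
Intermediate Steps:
$J{\left(R,a \right)} = -1 + \frac{R^{2}}{4}$
$b = 14$ ($b = 8 + \left(3 + 3\right) = 8 + 6 = 14$)
$t{\left(A,M \right)} = - \frac{9}{2} + M$ ($t{\left(A,M \right)} = \left(-1 + \frac{\left(-1\right)^{2}}{4}\right) 6 + M = \left(-1 + \frac{1}{4} \cdot 1\right) 6 + M = \left(-1 + \frac{1}{4}\right) 6 + M = \left(- \frac{3}{4}\right) 6 + M = - \frac{9}{2} + M$)
$\left(t{\left(b,20 \right)} + 260\right)^{2} = \left(\left(- \frac{9}{2} + 20\right) + 260\right)^{2} = \left(\frac{31}{2} + 260\right)^{2} = \left(\frac{551}{2}\right)^{2} = \frac{303601}{4}$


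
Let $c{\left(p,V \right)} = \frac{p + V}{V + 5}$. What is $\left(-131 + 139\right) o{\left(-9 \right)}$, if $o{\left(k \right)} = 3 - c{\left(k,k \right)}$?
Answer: $-12$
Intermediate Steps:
$c{\left(p,V \right)} = \frac{V + p}{5 + V}$
$o{\left(k \right)} = 3 - \frac{2 k}{5 + k}$ ($o{\left(k \right)} = 3 - \frac{k + k}{5 + k} = 3 - \frac{2 k}{5 + k}$)
$\left(-131 + 139\right) o{\left(-9 \right)} = \left(-131 + 139\right) \frac{15 - 9}{5 - 9} = 8 \frac{1}{-4} \cdot 6 = 8 \left(\left(- \frac{1}{4}\right) 6\right) = 8 \left(- \frac{3}{2}\right) = -12$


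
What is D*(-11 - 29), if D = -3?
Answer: 120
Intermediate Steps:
D*(-11 - 29) = -3*(-11 - 29) = -3*(-40) = 120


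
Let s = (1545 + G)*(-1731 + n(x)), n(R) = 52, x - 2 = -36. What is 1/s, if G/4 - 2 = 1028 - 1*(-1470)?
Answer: -1/19384055 ≈ -5.1589e-8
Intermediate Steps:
x = -34 (x = 2 - 36 = -34)
G = 10000 (G = 8 + 4*(1028 - 1*(-1470)) = 8 + 4*(1028 + 1470) = 8 + 4*2498 = 8 + 9992 = 10000)
s = -19384055 (s = (1545 + 10000)*(-1731 + 52) = 11545*(-1679) = -19384055)
1/s = 1/(-19384055) = -1/19384055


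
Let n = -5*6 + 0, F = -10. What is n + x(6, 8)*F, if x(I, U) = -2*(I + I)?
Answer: 210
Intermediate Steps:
x(I, U) = -4*I
n = -30 (n = -30 + 0 = -30)
n + x(6, 8)*F = -30 - 4*6*(-10) = -30 - 24*(-10) = -30 + 240 = 210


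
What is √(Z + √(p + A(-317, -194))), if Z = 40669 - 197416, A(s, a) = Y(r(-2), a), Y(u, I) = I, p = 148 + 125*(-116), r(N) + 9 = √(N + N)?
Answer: √(-156747 + I*√14546) ≈ 0.152 + 395.91*I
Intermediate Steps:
r(N) = -9 + √2*√N (r(N) = -9 + √(N + N) = -9 + √(2*N) = -9 + √2*√N)
p = -14352 (p = 148 - 14500 = -14352)
A(s, a) = a
Z = -156747
√(Z + √(p + A(-317, -194))) = √(-156747 + √(-14352 - 194)) = √(-156747 + √(-14546)) = √(-156747 + I*√14546)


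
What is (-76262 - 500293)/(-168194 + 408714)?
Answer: -16473/6872 ≈ -2.3971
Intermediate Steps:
(-76262 - 500293)/(-168194 + 408714) = -576555/240520 = -576555*1/240520 = -16473/6872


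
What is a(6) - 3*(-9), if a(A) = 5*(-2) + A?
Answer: 23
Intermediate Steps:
a(A) = -10 + A
a(6) - 3*(-9) = (-10 + 6) - 3*(-9) = -4 + 27 = 23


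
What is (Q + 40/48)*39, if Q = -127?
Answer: -9841/2 ≈ -4920.5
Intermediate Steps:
(Q + 40/48)*39 = (-127 + 40/48)*39 = (-127 + 40*(1/48))*39 = (-127 + 5/6)*39 = -757/6*39 = -9841/2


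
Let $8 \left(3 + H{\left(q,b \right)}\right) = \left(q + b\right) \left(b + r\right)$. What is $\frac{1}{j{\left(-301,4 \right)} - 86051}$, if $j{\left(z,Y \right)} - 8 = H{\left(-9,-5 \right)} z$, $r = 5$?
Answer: $- \frac{1}{85140} \approx -1.1745 \cdot 10^{-5}$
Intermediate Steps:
$H{\left(q,b \right)} = -3 + \frac{\left(5 + b\right) \left(b + q\right)}{8}$ ($H{\left(q,b \right)} = -3 + \frac{\left(q + b\right) \left(b + 5\right)}{8} = -3 + \frac{\left(b + q\right) \left(5 + b\right)}{8} = -3 + \frac{\left(5 + b\right) \left(b + q\right)}{8}$)
$j{\left(z,Y \right)} = 8 - 3 z$ ($j{\left(z,Y \right)} = 8 + \left(-3 + \frac{\left(-5\right)^{2}}{8} + \frac{5}{8} \left(-5\right) + \frac{5}{8} \left(-9\right) + \frac{1}{8} \left(-5\right) \left(-9\right)\right) z = 8 + \left(-3 + \frac{1}{8} \cdot 25 - \frac{25}{8} - \frac{45}{8} + \frac{45}{8}\right) z = 8 + \left(-3 + \frac{25}{8} - \frac{25}{8} - \frac{45}{8} + \frac{45}{8}\right) z = 8 - 3 z$)
$\frac{1}{j{\left(-301,4 \right)} - 86051} = \frac{1}{\left(8 - -903\right) - 86051} = \frac{1}{\left(8 + 903\right) - 86051} = \frac{1}{911 - 86051} = \frac{1}{-85140} = - \frac{1}{85140}$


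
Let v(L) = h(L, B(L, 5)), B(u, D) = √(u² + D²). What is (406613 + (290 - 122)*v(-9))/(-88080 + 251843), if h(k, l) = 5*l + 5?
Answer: 407453/163763 + 840*√106/163763 ≈ 2.5409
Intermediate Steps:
B(u, D) = √(D² + u²)
h(k, l) = 5 + 5*l
v(L) = 5 + 5*√(25 + L²) (v(L) = 5 + 5*√(5² + L²) = 5 + 5*√(25 + L²))
(406613 + (290 - 122)*v(-9))/(-88080 + 251843) = (406613 + (290 - 122)*(5 + 5*√(25 + (-9)²)))/(-88080 + 251843) = (406613 + 168*(5 + 5*√(25 + 81)))/163763 = (406613 + 168*(5 + 5*√106))*(1/163763) = (406613 + (840 + 840*√106))*(1/163763) = (407453 + 840*√106)*(1/163763) = 407453/163763 + 840*√106/163763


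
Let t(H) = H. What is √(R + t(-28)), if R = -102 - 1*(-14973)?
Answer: √14843 ≈ 121.83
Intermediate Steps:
R = 14871 (R = -102 + 14973 = 14871)
√(R + t(-28)) = √(14871 - 28) = √14843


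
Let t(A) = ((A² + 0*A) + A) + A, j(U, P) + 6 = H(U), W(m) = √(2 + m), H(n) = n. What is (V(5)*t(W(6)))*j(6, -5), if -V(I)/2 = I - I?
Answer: 0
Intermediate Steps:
j(U, P) = -6 + U
V(I) = 0 (V(I) = -2*(I - I) = -2*0 = 0)
t(A) = A² + 2*A (t(A) = ((A² + 0) + A) + A = (A² + A) + A = (A + A²) + A = A² + 2*A)
(V(5)*t(W(6)))*j(6, -5) = (0*(√(2 + 6)*(2 + √(2 + 6))))*(-6 + 6) = (0*(√8*(2 + √8)))*0 = (0*((2*√2)*(2 + 2*√2)))*0 = (0*(2*√2*(2 + 2*√2)))*0 = 0*0 = 0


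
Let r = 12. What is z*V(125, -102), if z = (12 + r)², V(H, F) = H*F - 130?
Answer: -7418880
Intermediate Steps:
V(H, F) = -130 + F*H (V(H, F) = F*H - 130 = -130 + F*H)
z = 576 (z = (12 + 12)² = 24² = 576)
z*V(125, -102) = 576*(-130 - 102*125) = 576*(-130 - 12750) = 576*(-12880) = -7418880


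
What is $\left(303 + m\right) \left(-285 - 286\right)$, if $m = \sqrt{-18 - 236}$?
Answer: $-173013 - 571 i \sqrt{254} \approx -1.7301 \cdot 10^{5} - 9100.3 i$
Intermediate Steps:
$m = i \sqrt{254}$ ($m = \sqrt{-254} = i \sqrt{254} \approx 15.937 i$)
$\left(303 + m\right) \left(-285 - 286\right) = \left(303 + i \sqrt{254}\right) \left(-285 - 286\right) = \left(303 + i \sqrt{254}\right) \left(-571\right) = -173013 - 571 i \sqrt{254}$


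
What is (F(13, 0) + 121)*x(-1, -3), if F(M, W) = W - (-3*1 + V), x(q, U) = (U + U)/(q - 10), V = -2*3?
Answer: 780/11 ≈ 70.909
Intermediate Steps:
V = -6
x(q, U) = 2*U/(-10 + q) (x(q, U) = (2*U)/(-10 + q) = 2*U/(-10 + q))
F(M, W) = 9 + W (F(M, W) = W - (-3*1 - 6) = W - (-3 - 6) = W - 1*(-9) = W + 9 = 9 + W)
(F(13, 0) + 121)*x(-1, -3) = ((9 + 0) + 121)*(2*(-3)/(-10 - 1)) = (9 + 121)*(2*(-3)/(-11)) = 130*(2*(-3)*(-1/11)) = 130*(6/11) = 780/11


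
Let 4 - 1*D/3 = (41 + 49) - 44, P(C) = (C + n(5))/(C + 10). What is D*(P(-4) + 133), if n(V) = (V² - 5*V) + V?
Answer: -16779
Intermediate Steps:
n(V) = V² - 4*V
P(C) = (5 + C)/(10 + C) (P(C) = (C + 5*(-4 + 5))/(C + 10) = (C + 5*1)/(10 + C) = (C + 5)/(10 + C) = (5 + C)/(10 + C))
D = -126 (D = 12 - 3*((41 + 49) - 44) = 12 - 3*(90 - 44) = 12 - 3*46 = 12 - 138 = -126)
D*(P(-4) + 133) = -126*((5 - 4)/(10 - 4) + 133) = -126*(1/6 + 133) = -126*((⅙)*1 + 133) = -126*(⅙ + 133) = -126*799/6 = -16779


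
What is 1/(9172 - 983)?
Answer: 1/8189 ≈ 0.00012212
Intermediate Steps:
1/(9172 - 983) = 1/8189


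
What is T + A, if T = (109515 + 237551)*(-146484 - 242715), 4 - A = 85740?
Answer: -135077825870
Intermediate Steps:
A = -85736 (A = 4 - 1*85740 = 4 - 85740 = -85736)
T = -135077740134 (T = 347066*(-389199) = -135077740134)
T + A = -135077740134 - 85736 = -135077825870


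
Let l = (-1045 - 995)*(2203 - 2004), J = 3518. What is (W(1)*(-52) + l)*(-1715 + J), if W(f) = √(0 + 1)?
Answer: -732039636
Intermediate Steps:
W(f) = 1 (W(f) = √1 = 1)
l = -405960 (l = -2040*199 = -405960)
(W(1)*(-52) + l)*(-1715 + J) = (1*(-52) - 405960)*(-1715 + 3518) = (-52 - 405960)*1803 = -406012*1803 = -732039636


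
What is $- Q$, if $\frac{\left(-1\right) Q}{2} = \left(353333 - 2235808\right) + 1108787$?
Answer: $-1547376$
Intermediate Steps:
$Q = 1547376$ ($Q = - 2 \left(\left(353333 - 2235808\right) + 1108787\right) = - 2 \left(-1882475 + 1108787\right) = \left(-2\right) \left(-773688\right) = 1547376$)
$- Q = \left(-1\right) 1547376 = -1547376$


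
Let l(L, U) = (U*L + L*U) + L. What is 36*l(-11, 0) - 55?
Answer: -451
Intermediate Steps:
l(L, U) = L + 2*L*U (l(L, U) = (L*U + L*U) + L = 2*L*U + L = L + 2*L*U)
36*l(-11, 0) - 55 = 36*(-11*(1 + 2*0)) - 55 = 36*(-11*(1 + 0)) - 55 = 36*(-11*1) - 55 = 36*(-11) - 55 = -396 - 55 = -451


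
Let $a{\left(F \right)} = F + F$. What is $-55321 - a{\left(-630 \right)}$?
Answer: $-54061$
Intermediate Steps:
$a{\left(F \right)} = 2 F$
$-55321 - a{\left(-630 \right)} = -55321 - 2 \left(-630\right) = -55321 - -1260 = -55321 + 1260 = -54061$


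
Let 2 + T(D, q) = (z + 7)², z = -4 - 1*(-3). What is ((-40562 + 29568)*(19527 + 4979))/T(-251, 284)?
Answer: -134709482/17 ≈ -7.9241e+6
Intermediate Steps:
z = -1 (z = -4 + 3 = -1)
T(D, q) = 34 (T(D, q) = -2 + (-1 + 7)² = -2 + 6² = -2 + 36 = 34)
((-40562 + 29568)*(19527 + 4979))/T(-251, 284) = ((-40562 + 29568)*(19527 + 4979))/34 = -10994*24506*(1/34) = -269418964*1/34 = -134709482/17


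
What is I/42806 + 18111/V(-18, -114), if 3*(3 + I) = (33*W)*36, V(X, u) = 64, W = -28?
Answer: 387274821/1369792 ≈ 282.73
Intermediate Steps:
I = -11091 (I = -3 + ((33*(-28))*36)/3 = -3 + (-924*36)/3 = -3 + (⅓)*(-33264) = -3 - 11088 = -11091)
I/42806 + 18111/V(-18, -114) = -11091/42806 + 18111/64 = 387274821/1369792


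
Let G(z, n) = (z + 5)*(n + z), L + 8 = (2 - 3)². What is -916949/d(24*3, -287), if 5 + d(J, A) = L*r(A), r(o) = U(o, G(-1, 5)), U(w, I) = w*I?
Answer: -916949/32139 ≈ -28.531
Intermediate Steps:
L = -7 (L = -8 + (2 - 3)² = -8 + (-1)² = -8 + 1 = -7)
G(z, n) = (5 + z)*(n + z)
U(w, I) = I*w
r(o) = 16*o (r(o) = ((-1)² + 5*5 + 5*(-1) + 5*(-1))*o = (1 + 25 - 5 - 5)*o = 16*o)
d(J, A) = -5 - 112*A
-916949/d(24*3, -287) = -916949/(-5 - 112*(-287)) = -916949/(-5 + 32144) = -916949/32139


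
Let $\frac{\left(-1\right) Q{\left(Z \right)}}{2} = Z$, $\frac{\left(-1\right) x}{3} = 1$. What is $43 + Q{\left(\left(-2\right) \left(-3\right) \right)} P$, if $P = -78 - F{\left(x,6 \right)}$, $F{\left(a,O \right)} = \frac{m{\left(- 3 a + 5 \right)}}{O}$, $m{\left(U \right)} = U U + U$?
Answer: $1399$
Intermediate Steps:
$x = -3$ ($x = \left(-3\right) 1 = -3$)
$m{\left(U \right)} = U + U^{2}$ ($m{\left(U \right)} = U^{2} + U = U + U^{2}$)
$F{\left(a,O \right)} = \frac{\left(5 - 3 a\right) \left(6 - 3 a\right)}{O}$ ($F{\left(a,O \right)} = \frac{\left(- 3 a + 5\right) \left(1 - \left(-5 + 3 a\right)\right)}{O} = \frac{\left(5 - 3 a\right) \left(1 - \left(-5 + 3 a\right)\right)}{O} = \frac{\left(5 - 3 a\right) \left(6 - 3 a\right)}{O}$)
$P = -113$ ($P = -78 - \frac{3 \left(-5 + 3 \left(-3\right)\right) \left(-2 - 3\right)}{6} = -78 - 3 \cdot \frac{1}{6} \left(-5 - 9\right) \left(-5\right) = -78 - 3 \cdot \frac{1}{6} \left(-14\right) \left(-5\right) = -78 - 35 = -113$)
$Q{\left(Z \right)} = - 2 Z$
$43 + Q{\left(\left(-2\right) \left(-3\right) \right)} P = 43 + - 2 \left(\left(-2\right) \left(-3\right)\right) \left(-113\right) = 43 + \left(-2\right) 6 \left(-113\right) = 43 - -1356 = 43 + 1356 = 1399$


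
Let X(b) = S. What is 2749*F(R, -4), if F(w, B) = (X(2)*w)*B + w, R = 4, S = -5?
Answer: 230916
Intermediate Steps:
X(b) = -5
F(w, B) = w - 5*B*w (F(w, B) = (-5*w)*B + w = -5*B*w + w = w - 5*B*w)
2749*F(R, -4) = 2749*(4*(1 - 5*(-4))) = 2749*(4*(1 + 20)) = 2749*(4*21) = 2749*84 = 230916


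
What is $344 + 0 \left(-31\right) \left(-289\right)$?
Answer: $344$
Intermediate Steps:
$344 + 0 \left(-31\right) \left(-289\right) = 344 + 0 \left(-289\right) = 344 + 0 = 344$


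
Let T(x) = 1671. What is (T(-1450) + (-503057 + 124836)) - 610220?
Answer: -986770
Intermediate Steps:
(T(-1450) + (-503057 + 124836)) - 610220 = (1671 + (-503057 + 124836)) - 610220 = (1671 - 378221) - 610220 = -376550 - 610220 = -986770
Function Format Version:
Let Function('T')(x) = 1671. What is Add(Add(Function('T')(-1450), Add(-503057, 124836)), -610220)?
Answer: -986770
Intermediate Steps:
Add(Add(Function('T')(-1450), Add(-503057, 124836)), -610220) = Add(Add(1671, Add(-503057, 124836)), -610220) = Add(Add(1671, -378221), -610220) = Add(-376550, -610220) = -986770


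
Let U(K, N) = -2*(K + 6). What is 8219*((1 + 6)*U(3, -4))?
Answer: -1035594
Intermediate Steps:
U(K, N) = -12 - 2*K (U(K, N) = -2*(6 + K) = -12 - 2*K)
8219*((1 + 6)*U(3, -4)) = 8219*((1 + 6)*(-12 - 2*3)) = 8219*(7*(-12 - 6)) = 8219*(7*(-18)) = 8219*(-126) = -1035594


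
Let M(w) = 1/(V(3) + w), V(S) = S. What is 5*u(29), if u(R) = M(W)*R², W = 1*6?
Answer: 4205/9 ≈ 467.22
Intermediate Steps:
W = 6
M(w) = 1/(3 + w)
u(R) = R²/9 (u(R) = R²/(3 + 6) = R²/9)
5*u(29) = 5*((⅑)*29²) = 5*((⅑)*841) = 5*(841/9) = 4205/9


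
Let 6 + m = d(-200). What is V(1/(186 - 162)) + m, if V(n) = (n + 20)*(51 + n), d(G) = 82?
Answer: 633001/576 ≈ 1099.0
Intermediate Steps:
m = 76 (m = -6 + 82 = 76)
V(n) = (20 + n)*(51 + n)
V(1/(186 - 162)) + m = (1020 + (1/(186 - 162))**2 + 71/(186 - 162)) + 76 = (1020 + (1/24)**2 + 71/24) + 76 = (1020 + (1/24)**2 + 71*(1/24)) + 76 = (1020 + 1/576 + 71/24) + 76 = 589225/576 + 76 = 633001/576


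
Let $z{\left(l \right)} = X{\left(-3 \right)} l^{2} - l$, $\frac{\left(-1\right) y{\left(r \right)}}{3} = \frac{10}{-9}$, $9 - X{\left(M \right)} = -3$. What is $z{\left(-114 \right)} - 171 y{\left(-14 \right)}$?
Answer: $155496$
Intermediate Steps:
$X{\left(M \right)} = 12$ ($X{\left(M \right)} = 9 - -3 = 9 + 3 = 12$)
$y{\left(r \right)} = \frac{10}{3}$ ($y{\left(r \right)} = - 3 \frac{10}{-9} = - 3 \cdot 10 \left(- \frac{1}{9}\right) = \left(-3\right) \left(- \frac{10}{9}\right) = \frac{10}{3}$)
$z{\left(l \right)} = - l + 12 l^{2}$ ($z{\left(l \right)} = 12 l^{2} - l = - l + 12 l^{2}$)
$z{\left(-114 \right)} - 171 y{\left(-14 \right)} = - 114 \left(-1 + 12 \left(-114\right)\right) - 570 = - 114 \left(-1 - 1368\right) - 570 = \left(-114\right) \left(-1369\right) - 570 = 156066 - 570 = 155496$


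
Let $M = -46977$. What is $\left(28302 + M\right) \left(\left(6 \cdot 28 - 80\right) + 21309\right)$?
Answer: $-399588975$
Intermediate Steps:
$\left(28302 + M\right) \left(\left(6 \cdot 28 - 80\right) + 21309\right) = \left(28302 - 46977\right) \left(\left(6 \cdot 28 - 80\right) + 21309\right) = - 18675 \left(\left(168 - 80\right) + 21309\right) = - 18675 \left(88 + 21309\right) = \left(-18675\right) 21397 = -399588975$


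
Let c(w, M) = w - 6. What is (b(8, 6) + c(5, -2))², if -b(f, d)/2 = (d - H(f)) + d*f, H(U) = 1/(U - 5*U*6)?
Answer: 159896025/13456 ≈ 11883.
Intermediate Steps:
c(w, M) = -6 + w
H(U) = -1/(29*U) (H(U) = 1/(U - 30*U) = 1/(-29*U) = -1/(29*U))
b(f, d) = -2*d - 2/(29*f) - 2*d*f (b(f, d) = -2*((d - (-1)/(29*f)) + d*f) = -2*((d + 1/(29*f)) + d*f) = -2*(d + 1/(29*f) + d*f) = -2*d - 2/(29*f) - 2*d*f)
(b(8, 6) + c(5, -2))² = ((2/29)*(-1 + 29*6*8*(-1 - 1*8))/8 + (-6 + 5))² = ((2/29)*(⅛)*(-1 + 29*6*8*(-1 - 8)) - 1)² = ((2/29)*(⅛)*(-1 + 29*6*8*(-9)) - 1)² = ((2/29)*(⅛)*(-1 - 12528) - 1)² = ((2/29)*(⅛)*(-12529) - 1)² = (-12529/116 - 1)² = (-12645/116)² = 159896025/13456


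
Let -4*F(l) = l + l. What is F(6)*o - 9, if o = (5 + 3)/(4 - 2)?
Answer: -21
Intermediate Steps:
F(l) = -l/2 (F(l) = -(l + l)/4 = -l/2)
o = 4 (o = 8/2 = 8*(½) = 4)
F(6)*o - 9 = -½*6*4 - 9 = -3*4 - 9 = -12 - 9 = -21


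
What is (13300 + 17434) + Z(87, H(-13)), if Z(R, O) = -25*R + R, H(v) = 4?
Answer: 28646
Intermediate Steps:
Z(R, O) = -24*R
(13300 + 17434) + Z(87, H(-13)) = (13300 + 17434) - 24*87 = 30734 - 2088 = 28646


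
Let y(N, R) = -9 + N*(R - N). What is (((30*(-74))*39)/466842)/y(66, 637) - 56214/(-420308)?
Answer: 27464534381351/205357889159402 ≈ 0.13374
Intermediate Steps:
(((30*(-74))*39)/466842)/y(66, 637) - 56214/(-420308) = (((30*(-74))*39)/466842)/(-9 - 1*66² + 66*637) - 56214/(-420308) = (-2220*39*(1/466842))/(-9 - 1*4356 + 42042) - 56214*(-1/420308) = (-86580*1/466842)/(-9 - 4356 + 42042) + 28107/210154 = -14430/77807/37677 + 28107/210154 = -14430/77807*1/37677 + 28107/210154 = -4810/977178113 + 28107/210154 = 27464534381351/205357889159402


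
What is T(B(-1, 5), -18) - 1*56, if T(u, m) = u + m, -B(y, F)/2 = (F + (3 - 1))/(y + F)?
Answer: -155/2 ≈ -77.500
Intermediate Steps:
B(y, F) = -2*(2 + F)/(F + y) (B(y, F) = -2*(F + (3 - 1))/(y + F) = -2*(F + 2)/(F + y) = -2*(2 + F)/(F + y))
T(u, m) = m + u
T(B(-1, 5), -18) - 1*56 = (-18 + 2*(-2 - 1*5)/(5 - 1)) - 1*56 = (-18 + 2*(-2 - 5)/4) - 56 = (-18 + 2*(1/4)*(-7)) - 56 = (-18 - 7/2) - 56 = -43/2 - 56 = -155/2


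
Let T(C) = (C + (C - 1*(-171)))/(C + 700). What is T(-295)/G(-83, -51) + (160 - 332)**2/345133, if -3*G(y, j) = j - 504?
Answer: 2071970473/25859090025 ≈ 0.080125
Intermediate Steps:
T(C) = (171 + 2*C)/(700 + C) (T(C) = (C + (C + 171))/(700 + C) = (C + (171 + C))/(700 + C) = (171 + 2*C)/(700 + C))
G(y, j) = 168 - j/3 (G(y, j) = -(j - 504)/3 = -(-504 + j)/3 = 168 - j/3)
T(-295)/G(-83, -51) + (160 - 332)**2/345133 = ((171 + 2*(-295))/(700 - 295))/(168 - 1/3*(-51)) + (160 - 332)**2/345133 = ((171 - 590)/405)/(168 + 17) + (-172)**2*(1/345133) = ((1/405)*(-419))/185 + 29584*(1/345133) = -419/405*1/185 + 29584/345133 = -419/74925 + 29584/345133 = 2071970473/25859090025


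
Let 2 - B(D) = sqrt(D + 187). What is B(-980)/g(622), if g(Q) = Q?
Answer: 1/311 - I*sqrt(793)/622 ≈ 0.0032154 - 0.045274*I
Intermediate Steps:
B(D) = 2 - sqrt(187 + D) (B(D) = 2 - sqrt(D + 187) = 2 - sqrt(187 + D))
B(-980)/g(622) = (2 - sqrt(187 - 980))/622 = (2 - sqrt(-793))*(1/622) = (2 - I*sqrt(793))*(1/622) = 1/311 - I*sqrt(793)/622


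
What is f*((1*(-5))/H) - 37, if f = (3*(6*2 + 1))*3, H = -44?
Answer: -1043/44 ≈ -23.705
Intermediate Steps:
f = 117 (f = (3*(12 + 1))*3 = (3*13)*3 = 39*3 = 117)
f*((1*(-5))/H) - 37 = 117*((1*(-5))/(-44)) - 37 = 117*(-5*(-1/44)) - 37 = 117*(5/44) - 37 = 585/44 - 37 = -1043/44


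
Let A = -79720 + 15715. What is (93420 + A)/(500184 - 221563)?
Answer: 555/5257 ≈ 0.10557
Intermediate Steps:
A = -64005
(93420 + A)/(500184 - 221563) = (93420 - 64005)/(500184 - 221563) = 29415/278621 = 29415*(1/278621) = 555/5257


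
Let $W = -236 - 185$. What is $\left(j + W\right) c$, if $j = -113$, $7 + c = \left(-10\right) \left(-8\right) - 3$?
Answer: $-37380$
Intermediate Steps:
$W = -421$
$c = 70$ ($c = -7 - -77 = -7 + \left(80 - 3\right) = -7 + 77 = 70$)
$\left(j + W\right) c = \left(-113 - 421\right) 70 = \left(-534\right) 70 = -37380$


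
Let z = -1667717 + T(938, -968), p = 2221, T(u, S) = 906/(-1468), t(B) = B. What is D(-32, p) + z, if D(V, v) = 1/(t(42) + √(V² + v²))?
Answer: -6037408167900659/3620162134 + √4933865/4932101 ≈ -1.6677e+6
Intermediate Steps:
T(u, S) = -453/734 (T(u, S) = 906*(-1/1468) = -453/734)
z = -1224104731/734 (z = -1667717 - 453/734 = -1224104731/734 ≈ -1.6677e+6)
D(V, v) = 1/(42 + √(V² + v²))
D(-32, p) + z = 1/(42 + √((-32)² + 2221²)) - 1224104731/734 = 1/(42 + √(1024 + 4932841)) - 1224104731/734 = 1/(42 + √4933865) - 1224104731/734 = -1224104731/734 + 1/(42 + √4933865)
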